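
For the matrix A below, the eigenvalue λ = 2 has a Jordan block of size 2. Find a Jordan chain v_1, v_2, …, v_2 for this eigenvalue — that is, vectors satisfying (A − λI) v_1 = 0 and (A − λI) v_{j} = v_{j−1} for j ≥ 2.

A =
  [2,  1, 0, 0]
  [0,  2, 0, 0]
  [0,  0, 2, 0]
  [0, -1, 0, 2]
A Jordan chain for λ = 2 of length 2:
v_1 = (1, 0, 0, -1)ᵀ
v_2 = (0, 1, 0, 0)ᵀ

Let N = A − (2)·I. We want v_2 with N^2 v_2 = 0 but N^1 v_2 ≠ 0; then v_{j-1} := N · v_j for j = 2, …, 2.

Pick v_2 = (0, 1, 0, 0)ᵀ.
Then v_1 = N · v_2 = (1, 0, 0, -1)ᵀ.

Sanity check: (A − (2)·I) v_1 = (0, 0, 0, 0)ᵀ = 0. ✓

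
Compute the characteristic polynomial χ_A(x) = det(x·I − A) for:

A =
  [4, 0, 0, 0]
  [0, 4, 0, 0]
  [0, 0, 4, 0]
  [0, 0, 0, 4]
x^4 - 16*x^3 + 96*x^2 - 256*x + 256

Expanding det(x·I − A) (e.g. by cofactor expansion or by noting that A is similar to its Jordan form J, which has the same characteristic polynomial as A) gives
  χ_A(x) = x^4 - 16*x^3 + 96*x^2 - 256*x + 256
which factors as (x - 4)^4. The eigenvalues (with algebraic multiplicities) are λ = 4 with multiplicity 4.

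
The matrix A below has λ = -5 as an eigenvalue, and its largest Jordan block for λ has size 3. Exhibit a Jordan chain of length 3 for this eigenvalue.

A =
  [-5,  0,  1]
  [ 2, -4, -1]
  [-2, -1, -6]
A Jordan chain for λ = -5 of length 3:
v_1 = (-2, 4, 0)ᵀ
v_2 = (0, 2, -2)ᵀ
v_3 = (1, 0, 0)ᵀ

Let N = A − (-5)·I. We want v_3 with N^3 v_3 = 0 but N^2 v_3 ≠ 0; then v_{j-1} := N · v_j for j = 3, …, 2.

Pick v_3 = (1, 0, 0)ᵀ.
Then v_2 = N · v_3 = (0, 2, -2)ᵀ.
Then v_1 = N · v_2 = (-2, 4, 0)ᵀ.

Sanity check: (A − (-5)·I) v_1 = (0, 0, 0)ᵀ = 0. ✓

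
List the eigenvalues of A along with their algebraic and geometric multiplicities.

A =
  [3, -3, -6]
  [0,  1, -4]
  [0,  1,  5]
λ = 3: alg = 3, geom = 2

Step 1 — factor the characteristic polynomial to read off the algebraic multiplicities:
  χ_A(x) = (x - 3)^3

Step 2 — compute geometric multiplicities via the rank-nullity identity g(λ) = n − rank(A − λI):
  rank(A − (3)·I) = 1, so dim ker(A − (3)·I) = n − 1 = 2

Summary:
  λ = 3: algebraic multiplicity = 3, geometric multiplicity = 2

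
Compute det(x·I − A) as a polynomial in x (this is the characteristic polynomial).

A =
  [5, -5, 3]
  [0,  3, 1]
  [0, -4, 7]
x^3 - 15*x^2 + 75*x - 125

Expanding det(x·I − A) (e.g. by cofactor expansion or by noting that A is similar to its Jordan form J, which has the same characteristic polynomial as A) gives
  χ_A(x) = x^3 - 15*x^2 + 75*x - 125
which factors as (x - 5)^3. The eigenvalues (with algebraic multiplicities) are λ = 5 with multiplicity 3.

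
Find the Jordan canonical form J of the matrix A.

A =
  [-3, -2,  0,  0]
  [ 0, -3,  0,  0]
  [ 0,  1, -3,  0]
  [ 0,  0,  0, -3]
J_2(-3) ⊕ J_1(-3) ⊕ J_1(-3)

The characteristic polynomial is
  det(x·I − A) = x^4 + 12*x^3 + 54*x^2 + 108*x + 81 = (x + 3)^4

Eigenvalues and multiplicities (the geometric multiplicity of λ is n − rank(A − λI), which equals the number of Jordan blocks for λ):
  λ = -3: algebraic multiplicity = 4, geometric multiplicity = 3

Determining the block sizes for each eigenvalue:
  λ = -3: 3 blocks summing to 4 forces exactly one block of size 2 and the rest size 1 → block sizes [2, 1, 1]

Assembling the blocks gives a Jordan form
J =
  [-3,  1,  0,  0]
  [ 0, -3,  0,  0]
  [ 0,  0, -3,  0]
  [ 0,  0,  0, -3]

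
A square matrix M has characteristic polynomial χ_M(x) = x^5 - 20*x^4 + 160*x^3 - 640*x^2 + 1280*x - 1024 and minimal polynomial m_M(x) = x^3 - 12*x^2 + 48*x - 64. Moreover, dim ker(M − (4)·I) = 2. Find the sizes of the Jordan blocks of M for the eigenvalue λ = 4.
Block sizes for λ = 4: [3, 2]

Step 1 — from the characteristic polynomial, algebraic multiplicity of λ = 4 is 5. From dim ker(M − (4)·I) = 2, there are exactly 2 Jordan blocks for λ = 4.
Step 2 — from the minimal polynomial, the factor (x − 4)^3 tells us the largest block for λ = 4 has size 3.
Step 3 — with total size 5, 2 blocks, and largest block 3, the block sizes (in nonincreasing order) are [3, 2].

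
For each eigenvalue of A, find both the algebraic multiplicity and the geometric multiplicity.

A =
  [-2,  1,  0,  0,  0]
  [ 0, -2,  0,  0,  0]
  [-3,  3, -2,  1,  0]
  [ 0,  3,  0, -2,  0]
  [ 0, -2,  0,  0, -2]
λ = -2: alg = 5, geom = 3

Step 1 — factor the characteristic polynomial to read off the algebraic multiplicities:
  χ_A(x) = (x + 2)^5

Step 2 — compute geometric multiplicities via the rank-nullity identity g(λ) = n − rank(A − λI):
  rank(A − (-2)·I) = 2, so dim ker(A − (-2)·I) = n − 2 = 3

Summary:
  λ = -2: algebraic multiplicity = 5, geometric multiplicity = 3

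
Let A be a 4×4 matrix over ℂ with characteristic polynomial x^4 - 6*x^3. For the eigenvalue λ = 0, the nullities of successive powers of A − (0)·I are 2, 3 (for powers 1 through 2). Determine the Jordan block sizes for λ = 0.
Block sizes for λ = 0: [2, 1]

From the dimensions of kernels of powers, the number of Jordan blocks of size at least j is d_j − d_{j−1} where d_j = dim ker(N^j) (with d_0 = 0). Computing the differences gives [2, 1].
The number of blocks of size exactly k is (#blocks of size ≥ k) − (#blocks of size ≥ k + 1), so the partition is: 1 block(s) of size 1, 1 block(s) of size 2.
In nonincreasing order the block sizes are [2, 1].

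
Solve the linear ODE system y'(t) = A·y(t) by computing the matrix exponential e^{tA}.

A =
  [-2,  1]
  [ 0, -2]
e^{tA} =
  [exp(-2*t), t*exp(-2*t)]
  [0, exp(-2*t)]

Strategy: write A = P · J · P⁻¹ where J is a Jordan canonical form, so e^{tA} = P · e^{tJ} · P⁻¹, and e^{tJ} can be computed block-by-block.

A has Jordan form
J =
  [-2,  1]
  [ 0, -2]
(up to reordering of blocks).

Per-block formulas:
  For a 2×2 Jordan block J_2(-2): exp(t · J_2(-2)) = e^(-2t)·(I + t·N), where N is the 2×2 nilpotent shift.

After assembling e^{tJ} and conjugating by P, we get:

e^{tA} =
  [exp(-2*t), t*exp(-2*t)]
  [0, exp(-2*t)]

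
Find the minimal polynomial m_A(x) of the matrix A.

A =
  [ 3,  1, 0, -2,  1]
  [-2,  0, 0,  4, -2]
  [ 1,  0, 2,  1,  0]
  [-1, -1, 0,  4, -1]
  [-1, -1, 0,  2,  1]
x^2 - 4*x + 4

The characteristic polynomial is χ_A(x) = (x - 2)^5, so the eigenvalues are known. The minimal polynomial is
  m_A(x) = Π_λ (x − λ)^{k_λ}
where k_λ is the size of the *largest* Jordan block for λ (equivalently, the smallest k with (A − λI)^k v = 0 for every generalised eigenvector v of λ).

  λ = 2: largest Jordan block has size 2, contributing (x − 2)^2

So m_A(x) = (x - 2)^2 = x^2 - 4*x + 4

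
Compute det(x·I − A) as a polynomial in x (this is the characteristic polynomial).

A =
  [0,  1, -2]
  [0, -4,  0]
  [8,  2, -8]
x^3 + 12*x^2 + 48*x + 64

Expanding det(x·I − A) (e.g. by cofactor expansion or by noting that A is similar to its Jordan form J, which has the same characteristic polynomial as A) gives
  χ_A(x) = x^3 + 12*x^2 + 48*x + 64
which factors as (x + 4)^3. The eigenvalues (with algebraic multiplicities) are λ = -4 with multiplicity 3.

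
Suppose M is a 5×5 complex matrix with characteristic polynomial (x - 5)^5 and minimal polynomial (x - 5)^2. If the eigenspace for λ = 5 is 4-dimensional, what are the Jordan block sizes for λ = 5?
Block sizes for λ = 5: [2, 1, 1, 1]

Step 1 — from the characteristic polynomial, algebraic multiplicity of λ = 5 is 5. From dim ker(M − (5)·I) = 4, there are exactly 4 Jordan blocks for λ = 5.
Step 2 — from the minimal polynomial, the factor (x − 5)^2 tells us the largest block for λ = 5 has size 2.
Step 3 — with total size 5, 4 blocks, and largest block 2, the block sizes (in nonincreasing order) are [2, 1, 1, 1].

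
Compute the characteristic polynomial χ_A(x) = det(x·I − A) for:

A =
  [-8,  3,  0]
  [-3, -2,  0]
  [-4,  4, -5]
x^3 + 15*x^2 + 75*x + 125

Expanding det(x·I − A) (e.g. by cofactor expansion or by noting that A is similar to its Jordan form J, which has the same characteristic polynomial as A) gives
  χ_A(x) = x^3 + 15*x^2 + 75*x + 125
which factors as (x + 5)^3. The eigenvalues (with algebraic multiplicities) are λ = -5 with multiplicity 3.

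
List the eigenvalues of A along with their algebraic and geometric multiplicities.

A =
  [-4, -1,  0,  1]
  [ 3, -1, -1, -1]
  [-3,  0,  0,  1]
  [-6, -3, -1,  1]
λ = -1: alg = 4, geom = 2

Step 1 — factor the characteristic polynomial to read off the algebraic multiplicities:
  χ_A(x) = (x + 1)^4

Step 2 — compute geometric multiplicities via the rank-nullity identity g(λ) = n − rank(A − λI):
  rank(A − (-1)·I) = 2, so dim ker(A − (-1)·I) = n − 2 = 2

Summary:
  λ = -1: algebraic multiplicity = 4, geometric multiplicity = 2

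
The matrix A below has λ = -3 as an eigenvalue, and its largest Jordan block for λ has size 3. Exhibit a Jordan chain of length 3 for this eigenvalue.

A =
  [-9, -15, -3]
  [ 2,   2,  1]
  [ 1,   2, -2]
A Jordan chain for λ = -3 of length 3:
v_1 = (3, -1, -1)ᵀ
v_2 = (-6, 2, 1)ᵀ
v_3 = (1, 0, 0)ᵀ

Let N = A − (-3)·I. We want v_3 with N^3 v_3 = 0 but N^2 v_3 ≠ 0; then v_{j-1} := N · v_j for j = 3, …, 2.

Pick v_3 = (1, 0, 0)ᵀ.
Then v_2 = N · v_3 = (-6, 2, 1)ᵀ.
Then v_1 = N · v_2 = (3, -1, -1)ᵀ.

Sanity check: (A − (-3)·I) v_1 = (0, 0, 0)ᵀ = 0. ✓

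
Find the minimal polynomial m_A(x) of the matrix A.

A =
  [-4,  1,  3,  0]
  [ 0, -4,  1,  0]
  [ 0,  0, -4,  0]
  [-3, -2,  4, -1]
x^4 + 13*x^3 + 60*x^2 + 112*x + 64

The characteristic polynomial is χ_A(x) = (x + 1)*(x + 4)^3, so the eigenvalues are known. The minimal polynomial is
  m_A(x) = Π_λ (x − λ)^{k_λ}
where k_λ is the size of the *largest* Jordan block for λ (equivalently, the smallest k with (A − λI)^k v = 0 for every generalised eigenvector v of λ).

  λ = -4: largest Jordan block has size 3, contributing (x + 4)^3
  λ = -1: largest Jordan block has size 1, contributing (x + 1)

So m_A(x) = (x + 1)*(x + 4)^3 = x^4 + 13*x^3 + 60*x^2 + 112*x + 64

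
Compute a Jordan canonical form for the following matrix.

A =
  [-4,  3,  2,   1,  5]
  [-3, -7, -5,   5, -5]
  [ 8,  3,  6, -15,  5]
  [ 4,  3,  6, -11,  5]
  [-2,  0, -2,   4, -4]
J_3(-4) ⊕ J_1(-4) ⊕ J_1(-4)

The characteristic polynomial is
  det(x·I − A) = x^5 + 20*x^4 + 160*x^3 + 640*x^2 + 1280*x + 1024 = (x + 4)^5

Eigenvalues and multiplicities (the geometric multiplicity of λ is n − rank(A − λI), which equals the number of Jordan blocks for λ):
  λ = -4: algebraic multiplicity = 5, geometric multiplicity = 3

Determining the block sizes for each eigenvalue:
  λ = -4: with am = 5 and gm = 3, the partition is not yet determined (e.g. several partitions of 5 into 3 parts exist). Let N = A − (-4)·I. Computing rank(N^1) = 2, rank(N^2) = 1, rank(N^3) = 0; the number of blocks of size ≥ j is rank(N^{j−1}) − rank(N^j), giving [3, 1, 1]. So we have 1 block(s) of size 3, 2 block(s) of size 1 → block sizes [3, 1, 1]

Assembling the blocks gives a Jordan form
J =
  [-4,  1,  0,  0,  0]
  [ 0, -4,  1,  0,  0]
  [ 0,  0, -4,  0,  0]
  [ 0,  0,  0, -4,  0]
  [ 0,  0,  0,  0, -4]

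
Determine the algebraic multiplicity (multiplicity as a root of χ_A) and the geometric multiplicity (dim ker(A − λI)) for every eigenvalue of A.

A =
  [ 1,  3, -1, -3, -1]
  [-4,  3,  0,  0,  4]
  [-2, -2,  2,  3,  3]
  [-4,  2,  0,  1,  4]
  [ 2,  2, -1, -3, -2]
λ = 1: alg = 5, geom = 3

Step 1 — factor the characteristic polynomial to read off the algebraic multiplicities:
  χ_A(x) = (x - 1)^5

Step 2 — compute geometric multiplicities via the rank-nullity identity g(λ) = n − rank(A − λI):
  rank(A − (1)·I) = 2, so dim ker(A − (1)·I) = n − 2 = 3

Summary:
  λ = 1: algebraic multiplicity = 5, geometric multiplicity = 3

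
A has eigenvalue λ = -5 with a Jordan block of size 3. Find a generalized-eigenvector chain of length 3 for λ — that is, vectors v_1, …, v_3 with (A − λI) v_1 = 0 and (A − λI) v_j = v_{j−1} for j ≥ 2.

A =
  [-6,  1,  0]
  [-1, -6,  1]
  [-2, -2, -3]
A Jordan chain for λ = -5 of length 3:
v_1 = (-2, -2, -4)ᵀ
v_2 = (1, -1, -2)ᵀ
v_3 = (0, 1, 0)ᵀ

Let N = A − (-5)·I. We want v_3 with N^3 v_3 = 0 but N^2 v_3 ≠ 0; then v_{j-1} := N · v_j for j = 3, …, 2.

Pick v_3 = (0, 1, 0)ᵀ.
Then v_2 = N · v_3 = (1, -1, -2)ᵀ.
Then v_1 = N · v_2 = (-2, -2, -4)ᵀ.

Sanity check: (A − (-5)·I) v_1 = (0, 0, 0)ᵀ = 0. ✓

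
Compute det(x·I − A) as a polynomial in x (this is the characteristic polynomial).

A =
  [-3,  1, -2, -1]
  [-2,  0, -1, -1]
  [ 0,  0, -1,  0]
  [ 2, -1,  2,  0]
x^4 + 4*x^3 + 6*x^2 + 4*x + 1

Expanding det(x·I − A) (e.g. by cofactor expansion or by noting that A is similar to its Jordan form J, which has the same characteristic polynomial as A) gives
  χ_A(x) = x^4 + 4*x^3 + 6*x^2 + 4*x + 1
which factors as (x + 1)^4. The eigenvalues (with algebraic multiplicities) are λ = -1 with multiplicity 4.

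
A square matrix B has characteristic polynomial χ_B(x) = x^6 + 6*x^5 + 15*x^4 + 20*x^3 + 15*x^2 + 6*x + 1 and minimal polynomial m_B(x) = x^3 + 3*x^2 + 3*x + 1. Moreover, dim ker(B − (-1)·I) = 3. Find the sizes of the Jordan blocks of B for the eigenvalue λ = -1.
Block sizes for λ = -1: [3, 2, 1]

Step 1 — from the characteristic polynomial, algebraic multiplicity of λ = -1 is 6. From dim ker(B − (-1)·I) = 3, there are exactly 3 Jordan blocks for λ = -1.
Step 2 — from the minimal polynomial, the factor (x + 1)^3 tells us the largest block for λ = -1 has size 3.
Step 3 — with total size 6, 3 blocks, and largest block 3, the block sizes (in nonincreasing order) are [3, 2, 1].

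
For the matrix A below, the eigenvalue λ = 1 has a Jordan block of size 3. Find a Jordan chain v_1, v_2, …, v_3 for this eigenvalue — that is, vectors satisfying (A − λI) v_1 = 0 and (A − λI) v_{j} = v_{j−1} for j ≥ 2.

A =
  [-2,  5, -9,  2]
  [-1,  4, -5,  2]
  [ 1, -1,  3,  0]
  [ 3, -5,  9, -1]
A Jordan chain for λ = 1 of length 3:
v_1 = (1, 1, 0, -1)ᵀ
v_2 = (-3, -1, 1, 3)ᵀ
v_3 = (1, 0, 0, 0)ᵀ

Let N = A − (1)·I. We want v_3 with N^3 v_3 = 0 but N^2 v_3 ≠ 0; then v_{j-1} := N · v_j for j = 3, …, 2.

Pick v_3 = (1, 0, 0, 0)ᵀ.
Then v_2 = N · v_3 = (-3, -1, 1, 3)ᵀ.
Then v_1 = N · v_2 = (1, 1, 0, -1)ᵀ.

Sanity check: (A − (1)·I) v_1 = (0, 0, 0, 0)ᵀ = 0. ✓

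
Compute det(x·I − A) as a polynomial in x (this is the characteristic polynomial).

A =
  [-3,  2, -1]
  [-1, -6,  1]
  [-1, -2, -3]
x^3 + 12*x^2 + 48*x + 64

Expanding det(x·I − A) (e.g. by cofactor expansion or by noting that A is similar to its Jordan form J, which has the same characteristic polynomial as A) gives
  χ_A(x) = x^3 + 12*x^2 + 48*x + 64
which factors as (x + 4)^3. The eigenvalues (with algebraic multiplicities) are λ = -4 with multiplicity 3.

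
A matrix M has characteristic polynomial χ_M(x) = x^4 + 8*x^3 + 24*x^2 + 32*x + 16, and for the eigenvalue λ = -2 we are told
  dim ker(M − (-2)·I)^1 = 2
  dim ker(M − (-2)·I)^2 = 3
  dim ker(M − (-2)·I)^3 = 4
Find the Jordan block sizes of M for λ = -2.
Block sizes for λ = -2: [3, 1]

From the dimensions of kernels of powers, the number of Jordan blocks of size at least j is d_j − d_{j−1} where d_j = dim ker(N^j) (with d_0 = 0). Computing the differences gives [2, 1, 1].
The number of blocks of size exactly k is (#blocks of size ≥ k) − (#blocks of size ≥ k + 1), so the partition is: 1 block(s) of size 1, 1 block(s) of size 3.
In nonincreasing order the block sizes are [3, 1].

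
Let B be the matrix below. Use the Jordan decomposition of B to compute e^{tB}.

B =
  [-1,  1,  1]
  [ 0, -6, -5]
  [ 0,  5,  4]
e^{tB} =
  [exp(-t), t*exp(-t), t*exp(-t)]
  [0, -5*t*exp(-t) + exp(-t), -5*t*exp(-t)]
  [0, 5*t*exp(-t), 5*t*exp(-t) + exp(-t)]

Strategy: write B = P · J · P⁻¹ where J is a Jordan canonical form, so e^{tB} = P · e^{tJ} · P⁻¹, and e^{tJ} can be computed block-by-block.

B has Jordan form
J =
  [-1,  1,  0]
  [ 0, -1,  0]
  [ 0,  0, -1]
(up to reordering of blocks).

Per-block formulas:
  For a 1×1 block at λ = -1: exp(t · [-1]) = [e^(-1t)].
  For a 2×2 Jordan block J_2(-1): exp(t · J_2(-1)) = e^(-1t)·(I + t·N), where N is the 2×2 nilpotent shift.

After assembling e^{tJ} and conjugating by P, we get:

e^{tB} =
  [exp(-t), t*exp(-t), t*exp(-t)]
  [0, -5*t*exp(-t) + exp(-t), -5*t*exp(-t)]
  [0, 5*t*exp(-t), 5*t*exp(-t) + exp(-t)]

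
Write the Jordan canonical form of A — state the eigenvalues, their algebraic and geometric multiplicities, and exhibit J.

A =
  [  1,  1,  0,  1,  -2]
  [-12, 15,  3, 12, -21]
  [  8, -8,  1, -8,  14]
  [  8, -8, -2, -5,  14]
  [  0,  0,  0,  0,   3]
J_3(3) ⊕ J_1(3) ⊕ J_1(3)

The characteristic polynomial is
  det(x·I − A) = x^5 - 15*x^4 + 90*x^3 - 270*x^2 + 405*x - 243 = (x - 3)^5

Eigenvalues and multiplicities (the geometric multiplicity of λ is n − rank(A − λI), which equals the number of Jordan blocks for λ):
  λ = 3: algebraic multiplicity = 5, geometric multiplicity = 3

Determining the block sizes for each eigenvalue:
  λ = 3: with am = 5 and gm = 3, the partition is not yet determined (e.g. several partitions of 5 into 3 parts exist). Let N = A − (3)·I. Computing rank(N^1) = 2, rank(N^2) = 1, rank(N^3) = 0; the number of blocks of size ≥ j is rank(N^{j−1}) − rank(N^j), giving [3, 1, 1]. So we have 1 block(s) of size 3, 2 block(s) of size 1 → block sizes [3, 1, 1]

Assembling the blocks gives a Jordan form
J =
  [3, 1, 0, 0, 0]
  [0, 3, 1, 0, 0]
  [0, 0, 3, 0, 0]
  [0, 0, 0, 3, 0]
  [0, 0, 0, 0, 3]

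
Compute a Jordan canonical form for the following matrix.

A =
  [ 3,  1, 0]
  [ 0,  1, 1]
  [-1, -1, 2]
J_3(2)

The characteristic polynomial is
  det(x·I − A) = x^3 - 6*x^2 + 12*x - 8 = (x - 2)^3

Eigenvalues and multiplicities (the geometric multiplicity of λ is n − rank(A − λI), which equals the number of Jordan blocks for λ):
  λ = 2: algebraic multiplicity = 3, geometric multiplicity = 1

Determining the block sizes for each eigenvalue:
  λ = 2: one block (gm = 1), so the single block has size am = 3 → block sizes [3]

Assembling the blocks gives a Jordan form
J =
  [2, 1, 0]
  [0, 2, 1]
  [0, 0, 2]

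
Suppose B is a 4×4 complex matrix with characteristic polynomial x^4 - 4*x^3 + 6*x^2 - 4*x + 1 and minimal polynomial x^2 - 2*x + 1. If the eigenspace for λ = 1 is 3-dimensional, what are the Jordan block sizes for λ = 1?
Block sizes for λ = 1: [2, 1, 1]

Step 1 — from the characteristic polynomial, algebraic multiplicity of λ = 1 is 4. From dim ker(B − (1)·I) = 3, there are exactly 3 Jordan blocks for λ = 1.
Step 2 — from the minimal polynomial, the factor (x − 1)^2 tells us the largest block for λ = 1 has size 2.
Step 3 — with total size 4, 3 blocks, and largest block 2, the block sizes (in nonincreasing order) are [2, 1, 1].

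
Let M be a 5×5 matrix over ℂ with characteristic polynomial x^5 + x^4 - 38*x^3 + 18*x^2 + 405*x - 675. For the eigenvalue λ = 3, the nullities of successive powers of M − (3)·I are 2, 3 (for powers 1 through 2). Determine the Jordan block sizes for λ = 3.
Block sizes for λ = 3: [2, 1]

From the dimensions of kernels of powers, the number of Jordan blocks of size at least j is d_j − d_{j−1} where d_j = dim ker(N^j) (with d_0 = 0). Computing the differences gives [2, 1].
The number of blocks of size exactly k is (#blocks of size ≥ k) − (#blocks of size ≥ k + 1), so the partition is: 1 block(s) of size 1, 1 block(s) of size 2.
In nonincreasing order the block sizes are [2, 1].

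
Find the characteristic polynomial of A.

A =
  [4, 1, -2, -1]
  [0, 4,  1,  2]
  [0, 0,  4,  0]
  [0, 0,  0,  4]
x^4 - 16*x^3 + 96*x^2 - 256*x + 256

Expanding det(x·I − A) (e.g. by cofactor expansion or by noting that A is similar to its Jordan form J, which has the same characteristic polynomial as A) gives
  χ_A(x) = x^4 - 16*x^3 + 96*x^2 - 256*x + 256
which factors as (x - 4)^4. The eigenvalues (with algebraic multiplicities) are λ = 4 with multiplicity 4.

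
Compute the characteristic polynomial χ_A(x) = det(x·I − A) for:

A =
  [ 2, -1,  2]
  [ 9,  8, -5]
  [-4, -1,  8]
x^3 - 18*x^2 + 108*x - 216

Expanding det(x·I − A) (e.g. by cofactor expansion or by noting that A is similar to its Jordan form J, which has the same characteristic polynomial as A) gives
  χ_A(x) = x^3 - 18*x^2 + 108*x - 216
which factors as (x - 6)^3. The eigenvalues (with algebraic multiplicities) are λ = 6 with multiplicity 3.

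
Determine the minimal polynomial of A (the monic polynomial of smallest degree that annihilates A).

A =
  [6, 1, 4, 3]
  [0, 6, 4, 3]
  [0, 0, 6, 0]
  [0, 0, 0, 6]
x^3 - 18*x^2 + 108*x - 216

The characteristic polynomial is χ_A(x) = (x - 6)^4, so the eigenvalues are known. The minimal polynomial is
  m_A(x) = Π_λ (x − λ)^{k_λ}
where k_λ is the size of the *largest* Jordan block for λ (equivalently, the smallest k with (A − λI)^k v = 0 for every generalised eigenvector v of λ).

  λ = 6: largest Jordan block has size 3, contributing (x − 6)^3

So m_A(x) = (x - 6)^3 = x^3 - 18*x^2 + 108*x - 216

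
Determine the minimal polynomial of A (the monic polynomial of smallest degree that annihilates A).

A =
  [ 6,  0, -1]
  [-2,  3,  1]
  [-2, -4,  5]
x^3 - 14*x^2 + 65*x - 100

The characteristic polynomial is χ_A(x) = (x - 5)^2*(x - 4), so the eigenvalues are known. The minimal polynomial is
  m_A(x) = Π_λ (x − λ)^{k_λ}
where k_λ is the size of the *largest* Jordan block for λ (equivalently, the smallest k with (A − λI)^k v = 0 for every generalised eigenvector v of λ).

  λ = 4: largest Jordan block has size 1, contributing (x − 4)
  λ = 5: largest Jordan block has size 2, contributing (x − 5)^2

So m_A(x) = (x - 5)^2*(x - 4) = x^3 - 14*x^2 + 65*x - 100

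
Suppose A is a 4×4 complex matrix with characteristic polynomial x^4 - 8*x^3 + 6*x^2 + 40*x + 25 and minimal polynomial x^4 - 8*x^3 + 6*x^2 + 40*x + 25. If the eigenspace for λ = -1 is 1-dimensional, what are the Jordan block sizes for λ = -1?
Block sizes for λ = -1: [2]

Step 1 — from the characteristic polynomial, algebraic multiplicity of λ = -1 is 2. From dim ker(A − (-1)·I) = 1, there are exactly 1 Jordan blocks for λ = -1.
Step 2 — from the minimal polynomial, the factor (x + 1)^2 tells us the largest block for λ = -1 has size 2.
Step 3 — with total size 2, 1 blocks, and largest block 2, the block sizes (in nonincreasing order) are [2].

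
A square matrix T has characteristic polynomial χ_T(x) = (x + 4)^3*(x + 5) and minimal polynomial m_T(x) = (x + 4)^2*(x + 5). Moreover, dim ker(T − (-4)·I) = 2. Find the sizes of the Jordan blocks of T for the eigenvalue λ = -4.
Block sizes for λ = -4: [2, 1]

Step 1 — from the characteristic polynomial, algebraic multiplicity of λ = -4 is 3. From dim ker(T − (-4)·I) = 2, there are exactly 2 Jordan blocks for λ = -4.
Step 2 — from the minimal polynomial, the factor (x + 4)^2 tells us the largest block for λ = -4 has size 2.
Step 3 — with total size 3, 2 blocks, and largest block 2, the block sizes (in nonincreasing order) are [2, 1].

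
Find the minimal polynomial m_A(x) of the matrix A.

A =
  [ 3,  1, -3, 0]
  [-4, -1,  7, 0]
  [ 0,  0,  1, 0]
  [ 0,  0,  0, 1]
x^3 - 3*x^2 + 3*x - 1

The characteristic polynomial is χ_A(x) = (x - 1)^4, so the eigenvalues are known. The minimal polynomial is
  m_A(x) = Π_λ (x − λ)^{k_λ}
where k_λ is the size of the *largest* Jordan block for λ (equivalently, the smallest k with (A − λI)^k v = 0 for every generalised eigenvector v of λ).

  λ = 1: largest Jordan block has size 3, contributing (x − 1)^3

So m_A(x) = (x - 1)^3 = x^3 - 3*x^2 + 3*x - 1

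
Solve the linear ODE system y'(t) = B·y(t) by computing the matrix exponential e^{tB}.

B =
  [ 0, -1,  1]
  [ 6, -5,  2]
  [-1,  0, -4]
e^{tB} =
  [t^2*exp(-3*t) + 3*t*exp(-3*t) + exp(-3*t), -t^2*exp(-3*t)/2 - t*exp(-3*t), t*exp(-3*t)]
  [2*t^2*exp(-3*t) + 6*t*exp(-3*t), -t^2*exp(-3*t) - 2*t*exp(-3*t) + exp(-3*t), 2*t*exp(-3*t)]
  [-t^2*exp(-3*t) - t*exp(-3*t), t^2*exp(-3*t)/2, -t*exp(-3*t) + exp(-3*t)]

Strategy: write B = P · J · P⁻¹ where J is a Jordan canonical form, so e^{tB} = P · e^{tJ} · P⁻¹, and e^{tJ} can be computed block-by-block.

B has Jordan form
J =
  [-3,  1,  0]
  [ 0, -3,  1]
  [ 0,  0, -3]
(up to reordering of blocks).

Per-block formulas:
  For a 3×3 Jordan block J_3(-3): exp(t · J_3(-3)) = e^(-3t)·(I + t·N + (t^2/2)·N^2), where N is the 3×3 nilpotent shift.

After assembling e^{tJ} and conjugating by P, we get:

e^{tB} =
  [t^2*exp(-3*t) + 3*t*exp(-3*t) + exp(-3*t), -t^2*exp(-3*t)/2 - t*exp(-3*t), t*exp(-3*t)]
  [2*t^2*exp(-3*t) + 6*t*exp(-3*t), -t^2*exp(-3*t) - 2*t*exp(-3*t) + exp(-3*t), 2*t*exp(-3*t)]
  [-t^2*exp(-3*t) - t*exp(-3*t), t^2*exp(-3*t)/2, -t*exp(-3*t) + exp(-3*t)]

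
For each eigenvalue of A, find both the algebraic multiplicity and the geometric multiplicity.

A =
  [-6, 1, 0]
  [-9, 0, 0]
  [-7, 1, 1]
λ = -3: alg = 2, geom = 1; λ = 1: alg = 1, geom = 1

Step 1 — factor the characteristic polynomial to read off the algebraic multiplicities:
  χ_A(x) = (x - 1)*(x + 3)^2

Step 2 — compute geometric multiplicities via the rank-nullity identity g(λ) = n − rank(A − λI):
  rank(A − (-3)·I) = 2, so dim ker(A − (-3)·I) = n − 2 = 1
  rank(A − (1)·I) = 2, so dim ker(A − (1)·I) = n − 2 = 1

Summary:
  λ = -3: algebraic multiplicity = 2, geometric multiplicity = 1
  λ = 1: algebraic multiplicity = 1, geometric multiplicity = 1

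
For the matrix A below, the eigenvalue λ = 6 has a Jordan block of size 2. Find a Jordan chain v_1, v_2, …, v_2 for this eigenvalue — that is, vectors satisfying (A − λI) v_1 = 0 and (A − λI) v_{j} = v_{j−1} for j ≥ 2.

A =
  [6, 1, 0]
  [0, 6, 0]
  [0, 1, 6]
A Jordan chain for λ = 6 of length 2:
v_1 = (1, 0, 1)ᵀ
v_2 = (0, 1, 0)ᵀ

Let N = A − (6)·I. We want v_2 with N^2 v_2 = 0 but N^1 v_2 ≠ 0; then v_{j-1} := N · v_j for j = 2, …, 2.

Pick v_2 = (0, 1, 0)ᵀ.
Then v_1 = N · v_2 = (1, 0, 1)ᵀ.

Sanity check: (A − (6)·I) v_1 = (0, 0, 0)ᵀ = 0. ✓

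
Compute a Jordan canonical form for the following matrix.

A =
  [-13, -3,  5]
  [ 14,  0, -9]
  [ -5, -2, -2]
J_3(-5)

The characteristic polynomial is
  det(x·I − A) = x^3 + 15*x^2 + 75*x + 125 = (x + 5)^3

Eigenvalues and multiplicities (the geometric multiplicity of λ is n − rank(A − λI), which equals the number of Jordan blocks for λ):
  λ = -5: algebraic multiplicity = 3, geometric multiplicity = 1

Determining the block sizes for each eigenvalue:
  λ = -5: one block (gm = 1), so the single block has size am = 3 → block sizes [3]

Assembling the blocks gives a Jordan form
J =
  [-5,  1,  0]
  [ 0, -5,  1]
  [ 0,  0, -5]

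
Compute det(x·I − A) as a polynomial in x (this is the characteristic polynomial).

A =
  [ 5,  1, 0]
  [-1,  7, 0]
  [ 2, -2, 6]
x^3 - 18*x^2 + 108*x - 216

Expanding det(x·I − A) (e.g. by cofactor expansion or by noting that A is similar to its Jordan form J, which has the same characteristic polynomial as A) gives
  χ_A(x) = x^3 - 18*x^2 + 108*x - 216
which factors as (x - 6)^3. The eigenvalues (with algebraic multiplicities) are λ = 6 with multiplicity 3.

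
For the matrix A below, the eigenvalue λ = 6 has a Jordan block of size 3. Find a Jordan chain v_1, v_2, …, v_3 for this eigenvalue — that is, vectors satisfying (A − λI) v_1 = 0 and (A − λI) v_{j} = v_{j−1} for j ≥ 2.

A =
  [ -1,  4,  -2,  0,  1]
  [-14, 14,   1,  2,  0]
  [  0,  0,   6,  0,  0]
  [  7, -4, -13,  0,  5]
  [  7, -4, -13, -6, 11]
A Jordan chain for λ = 6 of length 3:
v_1 = (5, 10, 0, -5, -5)ᵀ
v_2 = (-2, 1, 0, -13, -13)ᵀ
v_3 = (0, 0, 1, 0, 0)ᵀ

Let N = A − (6)·I. We want v_3 with N^3 v_3 = 0 but N^2 v_3 ≠ 0; then v_{j-1} := N · v_j for j = 3, …, 2.

Pick v_3 = (0, 0, 1, 0, 0)ᵀ.
Then v_2 = N · v_3 = (-2, 1, 0, -13, -13)ᵀ.
Then v_1 = N · v_2 = (5, 10, 0, -5, -5)ᵀ.

Sanity check: (A − (6)·I) v_1 = (0, 0, 0, 0, 0)ᵀ = 0. ✓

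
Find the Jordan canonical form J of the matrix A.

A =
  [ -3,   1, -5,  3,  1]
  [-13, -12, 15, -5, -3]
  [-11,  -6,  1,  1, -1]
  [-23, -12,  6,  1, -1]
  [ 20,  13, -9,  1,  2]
J_2(-4) ⊕ J_3(-1)

The characteristic polynomial is
  det(x·I − A) = x^5 + 11*x^4 + 43*x^3 + 73*x^2 + 56*x + 16 = (x + 1)^3*(x + 4)^2

Eigenvalues and multiplicities (the geometric multiplicity of λ is n − rank(A − λI), which equals the number of Jordan blocks for λ):
  λ = -4: algebraic multiplicity = 2, geometric multiplicity = 1
  λ = -1: algebraic multiplicity = 3, geometric multiplicity = 1

Determining the block sizes for each eigenvalue:
  λ = -4: one block (gm = 1), so the single block has size am = 2 → block sizes [2]
  λ = -1: one block (gm = 1), so the single block has size am = 3 → block sizes [3]

Assembling the blocks gives a Jordan form
J =
  [-4,  1,  0,  0,  0]
  [ 0, -4,  0,  0,  0]
  [ 0,  0, -1,  1,  0]
  [ 0,  0,  0, -1,  1]
  [ 0,  0,  0,  0, -1]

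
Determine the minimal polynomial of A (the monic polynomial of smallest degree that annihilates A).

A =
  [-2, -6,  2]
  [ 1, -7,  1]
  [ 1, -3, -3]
x^2 + 8*x + 16

The characteristic polynomial is χ_A(x) = (x + 4)^3, so the eigenvalues are known. The minimal polynomial is
  m_A(x) = Π_λ (x − λ)^{k_λ}
where k_λ is the size of the *largest* Jordan block for λ (equivalently, the smallest k with (A − λI)^k v = 0 for every generalised eigenvector v of λ).

  λ = -4: largest Jordan block has size 2, contributing (x + 4)^2

So m_A(x) = (x + 4)^2 = x^2 + 8*x + 16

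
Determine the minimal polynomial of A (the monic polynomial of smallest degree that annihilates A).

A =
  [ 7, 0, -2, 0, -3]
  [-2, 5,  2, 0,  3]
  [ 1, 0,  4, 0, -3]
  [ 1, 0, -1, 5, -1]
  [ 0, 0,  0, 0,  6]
x^2 - 11*x + 30

The characteristic polynomial is χ_A(x) = (x - 6)^2*(x - 5)^3, so the eigenvalues are known. The minimal polynomial is
  m_A(x) = Π_λ (x − λ)^{k_λ}
where k_λ is the size of the *largest* Jordan block for λ (equivalently, the smallest k with (A − λI)^k v = 0 for every generalised eigenvector v of λ).

  λ = 5: largest Jordan block has size 1, contributing (x − 5)
  λ = 6: largest Jordan block has size 1, contributing (x − 6)

So m_A(x) = (x - 6)*(x - 5) = x^2 - 11*x + 30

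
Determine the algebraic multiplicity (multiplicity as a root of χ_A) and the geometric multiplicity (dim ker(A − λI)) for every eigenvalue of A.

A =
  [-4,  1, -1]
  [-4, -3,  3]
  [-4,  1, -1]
λ = -4: alg = 2, geom = 1; λ = 0: alg = 1, geom = 1

Step 1 — factor the characteristic polynomial to read off the algebraic multiplicities:
  χ_A(x) = x*(x + 4)^2

Step 2 — compute geometric multiplicities via the rank-nullity identity g(λ) = n − rank(A − λI):
  rank(A − (-4)·I) = 2, so dim ker(A − (-4)·I) = n − 2 = 1
  rank(A − (0)·I) = 2, so dim ker(A − (0)·I) = n − 2 = 1

Summary:
  λ = -4: algebraic multiplicity = 2, geometric multiplicity = 1
  λ = 0: algebraic multiplicity = 1, geometric multiplicity = 1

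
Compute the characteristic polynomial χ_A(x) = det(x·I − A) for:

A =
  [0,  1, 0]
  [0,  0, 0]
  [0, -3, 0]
x^3

Expanding det(x·I − A) (e.g. by cofactor expansion or by noting that A is similar to its Jordan form J, which has the same characteristic polynomial as A) gives
  χ_A(x) = x^3
which factors as x^3. The eigenvalues (with algebraic multiplicities) are λ = 0 with multiplicity 3.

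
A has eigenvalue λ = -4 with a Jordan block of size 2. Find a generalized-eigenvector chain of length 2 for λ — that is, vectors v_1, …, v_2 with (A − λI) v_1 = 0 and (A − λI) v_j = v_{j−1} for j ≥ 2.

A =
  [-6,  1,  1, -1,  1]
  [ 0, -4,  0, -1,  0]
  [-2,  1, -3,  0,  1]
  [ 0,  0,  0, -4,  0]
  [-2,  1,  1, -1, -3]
A Jordan chain for λ = -4 of length 2:
v_1 = (-2, 0, -2, 0, -2)ᵀ
v_2 = (1, 0, 0, 0, 0)ᵀ

Let N = A − (-4)·I. We want v_2 with N^2 v_2 = 0 but N^1 v_2 ≠ 0; then v_{j-1} := N · v_j for j = 2, …, 2.

Pick v_2 = (1, 0, 0, 0, 0)ᵀ.
Then v_1 = N · v_2 = (-2, 0, -2, 0, -2)ᵀ.

Sanity check: (A − (-4)·I) v_1 = (0, 0, 0, 0, 0)ᵀ = 0. ✓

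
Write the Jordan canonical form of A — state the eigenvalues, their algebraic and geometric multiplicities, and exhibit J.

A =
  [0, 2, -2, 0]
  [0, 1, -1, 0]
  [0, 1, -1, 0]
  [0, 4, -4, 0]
J_2(0) ⊕ J_1(0) ⊕ J_1(0)

The characteristic polynomial is
  det(x·I − A) = x^4

Eigenvalues and multiplicities (the geometric multiplicity of λ is n − rank(A − λI), which equals the number of Jordan blocks for λ):
  λ = 0: algebraic multiplicity = 4, geometric multiplicity = 3

Determining the block sizes for each eigenvalue:
  λ = 0: 3 blocks summing to 4 forces exactly one block of size 2 and the rest size 1 → block sizes [2, 1, 1]

Assembling the blocks gives a Jordan form
J =
  [0, 1, 0, 0]
  [0, 0, 0, 0]
  [0, 0, 0, 0]
  [0, 0, 0, 0]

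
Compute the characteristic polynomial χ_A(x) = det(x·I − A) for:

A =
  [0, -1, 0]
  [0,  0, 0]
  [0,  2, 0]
x^3

Expanding det(x·I − A) (e.g. by cofactor expansion or by noting that A is similar to its Jordan form J, which has the same characteristic polynomial as A) gives
  χ_A(x) = x^3
which factors as x^3. The eigenvalues (with algebraic multiplicities) are λ = 0 with multiplicity 3.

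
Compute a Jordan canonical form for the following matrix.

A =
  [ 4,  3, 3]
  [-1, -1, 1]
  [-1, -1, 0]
J_3(1)

The characteristic polynomial is
  det(x·I − A) = x^3 - 3*x^2 + 3*x - 1 = (x - 1)^3

Eigenvalues and multiplicities (the geometric multiplicity of λ is n − rank(A − λI), which equals the number of Jordan blocks for λ):
  λ = 1: algebraic multiplicity = 3, geometric multiplicity = 1

Determining the block sizes for each eigenvalue:
  λ = 1: one block (gm = 1), so the single block has size am = 3 → block sizes [3]

Assembling the blocks gives a Jordan form
J =
  [1, 1, 0]
  [0, 1, 1]
  [0, 0, 1]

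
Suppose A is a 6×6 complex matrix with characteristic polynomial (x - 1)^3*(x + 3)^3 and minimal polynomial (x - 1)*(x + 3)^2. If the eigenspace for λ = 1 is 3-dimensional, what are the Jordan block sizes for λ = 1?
Block sizes for λ = 1: [1, 1, 1]

Step 1 — from the characteristic polynomial, algebraic multiplicity of λ = 1 is 3. From dim ker(A − (1)·I) = 3, there are exactly 3 Jordan blocks for λ = 1.
Step 2 — from the minimal polynomial, the factor (x − 1) tells us the largest block for λ = 1 has size 1.
Step 3 — with total size 3, 3 blocks, and largest block 1, the block sizes (in nonincreasing order) are [1, 1, 1].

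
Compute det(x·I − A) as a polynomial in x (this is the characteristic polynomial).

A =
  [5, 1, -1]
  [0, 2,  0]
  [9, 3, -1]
x^3 - 6*x^2 + 12*x - 8

Expanding det(x·I − A) (e.g. by cofactor expansion or by noting that A is similar to its Jordan form J, which has the same characteristic polynomial as A) gives
  χ_A(x) = x^3 - 6*x^2 + 12*x - 8
which factors as (x - 2)^3. The eigenvalues (with algebraic multiplicities) are λ = 2 with multiplicity 3.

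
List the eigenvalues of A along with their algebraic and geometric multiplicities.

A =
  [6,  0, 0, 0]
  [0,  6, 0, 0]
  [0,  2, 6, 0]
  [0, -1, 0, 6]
λ = 6: alg = 4, geom = 3

Step 1 — factor the characteristic polynomial to read off the algebraic multiplicities:
  χ_A(x) = (x - 6)^4

Step 2 — compute geometric multiplicities via the rank-nullity identity g(λ) = n − rank(A − λI):
  rank(A − (6)·I) = 1, so dim ker(A − (6)·I) = n − 1 = 3

Summary:
  λ = 6: algebraic multiplicity = 4, geometric multiplicity = 3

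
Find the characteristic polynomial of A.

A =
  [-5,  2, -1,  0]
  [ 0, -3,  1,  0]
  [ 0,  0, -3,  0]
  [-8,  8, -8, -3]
x^4 + 14*x^3 + 72*x^2 + 162*x + 135

Expanding det(x·I − A) (e.g. by cofactor expansion or by noting that A is similar to its Jordan form J, which has the same characteristic polynomial as A) gives
  χ_A(x) = x^4 + 14*x^3 + 72*x^2 + 162*x + 135
which factors as (x + 3)^3*(x + 5). The eigenvalues (with algebraic multiplicities) are λ = -5 with multiplicity 1, λ = -3 with multiplicity 3.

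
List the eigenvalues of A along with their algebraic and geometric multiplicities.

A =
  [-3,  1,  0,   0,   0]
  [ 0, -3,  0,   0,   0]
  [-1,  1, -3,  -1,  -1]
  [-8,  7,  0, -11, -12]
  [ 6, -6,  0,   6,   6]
λ = -3: alg = 4, geom = 2; λ = -2: alg = 1, geom = 1

Step 1 — factor the characteristic polynomial to read off the algebraic multiplicities:
  χ_A(x) = (x + 2)*(x + 3)^4

Step 2 — compute geometric multiplicities via the rank-nullity identity g(λ) = n − rank(A − λI):
  rank(A − (-3)·I) = 3, so dim ker(A − (-3)·I) = n − 3 = 2
  rank(A − (-2)·I) = 4, so dim ker(A − (-2)·I) = n − 4 = 1

Summary:
  λ = -3: algebraic multiplicity = 4, geometric multiplicity = 2
  λ = -2: algebraic multiplicity = 1, geometric multiplicity = 1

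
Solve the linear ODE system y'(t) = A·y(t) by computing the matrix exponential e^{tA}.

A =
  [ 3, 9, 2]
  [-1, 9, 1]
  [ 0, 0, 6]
e^{tA} =
  [-3*t*exp(6*t) + exp(6*t), 9*t*exp(6*t), 3*t^2*exp(6*t)/2 + 2*t*exp(6*t)]
  [-t*exp(6*t), 3*t*exp(6*t) + exp(6*t), t^2*exp(6*t)/2 + t*exp(6*t)]
  [0, 0, exp(6*t)]

Strategy: write A = P · J · P⁻¹ where J is a Jordan canonical form, so e^{tA} = P · e^{tJ} · P⁻¹, and e^{tJ} can be computed block-by-block.

A has Jordan form
J =
  [6, 1, 0]
  [0, 6, 1]
  [0, 0, 6]
(up to reordering of blocks).

Per-block formulas:
  For a 3×3 Jordan block J_3(6): exp(t · J_3(6)) = e^(6t)·(I + t·N + (t^2/2)·N^2), where N is the 3×3 nilpotent shift.

After assembling e^{tJ} and conjugating by P, we get:

e^{tA} =
  [-3*t*exp(6*t) + exp(6*t), 9*t*exp(6*t), 3*t^2*exp(6*t)/2 + 2*t*exp(6*t)]
  [-t*exp(6*t), 3*t*exp(6*t) + exp(6*t), t^2*exp(6*t)/2 + t*exp(6*t)]
  [0, 0, exp(6*t)]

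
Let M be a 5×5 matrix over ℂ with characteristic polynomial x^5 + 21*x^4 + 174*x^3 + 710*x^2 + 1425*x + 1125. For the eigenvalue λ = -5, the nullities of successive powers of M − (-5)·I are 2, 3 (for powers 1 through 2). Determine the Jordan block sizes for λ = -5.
Block sizes for λ = -5: [2, 1]

From the dimensions of kernels of powers, the number of Jordan blocks of size at least j is d_j − d_{j−1} where d_j = dim ker(N^j) (with d_0 = 0). Computing the differences gives [2, 1].
The number of blocks of size exactly k is (#blocks of size ≥ k) − (#blocks of size ≥ k + 1), so the partition is: 1 block(s) of size 1, 1 block(s) of size 2.
In nonincreasing order the block sizes are [2, 1].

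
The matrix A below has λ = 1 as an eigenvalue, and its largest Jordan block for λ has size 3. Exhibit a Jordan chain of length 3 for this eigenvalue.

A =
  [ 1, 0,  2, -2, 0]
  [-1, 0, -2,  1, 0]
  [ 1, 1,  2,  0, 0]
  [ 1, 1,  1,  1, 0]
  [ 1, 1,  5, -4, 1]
A Jordan chain for λ = 1 of length 3:
v_1 = (0, -1, 1, 1, 1)ᵀ
v_2 = (2, -2, 1, 1, 5)ᵀ
v_3 = (0, 0, 1, 0, 0)ᵀ

Let N = A − (1)·I. We want v_3 with N^3 v_3 = 0 but N^2 v_3 ≠ 0; then v_{j-1} := N · v_j for j = 3, …, 2.

Pick v_3 = (0, 0, 1, 0, 0)ᵀ.
Then v_2 = N · v_3 = (2, -2, 1, 1, 5)ᵀ.
Then v_1 = N · v_2 = (0, -1, 1, 1, 1)ᵀ.

Sanity check: (A − (1)·I) v_1 = (0, 0, 0, 0, 0)ᵀ = 0. ✓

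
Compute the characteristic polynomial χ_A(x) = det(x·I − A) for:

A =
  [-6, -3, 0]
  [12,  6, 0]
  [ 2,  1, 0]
x^3

Expanding det(x·I − A) (e.g. by cofactor expansion or by noting that A is similar to its Jordan form J, which has the same characteristic polynomial as A) gives
  χ_A(x) = x^3
which factors as x^3. The eigenvalues (with algebraic multiplicities) are λ = 0 with multiplicity 3.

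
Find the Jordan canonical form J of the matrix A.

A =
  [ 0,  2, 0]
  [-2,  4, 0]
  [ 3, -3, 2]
J_2(2) ⊕ J_1(2)

The characteristic polynomial is
  det(x·I − A) = x^3 - 6*x^2 + 12*x - 8 = (x - 2)^3

Eigenvalues and multiplicities (the geometric multiplicity of λ is n − rank(A − λI), which equals the number of Jordan blocks for λ):
  λ = 2: algebraic multiplicity = 3, geometric multiplicity = 2

Determining the block sizes for each eigenvalue:
  λ = 2: 2 blocks summing to 3 forces exactly one block of size 2 and the rest size 1 → block sizes [2, 1]

Assembling the blocks gives a Jordan form
J =
  [2, 1, 0]
  [0, 2, 0]
  [0, 0, 2]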